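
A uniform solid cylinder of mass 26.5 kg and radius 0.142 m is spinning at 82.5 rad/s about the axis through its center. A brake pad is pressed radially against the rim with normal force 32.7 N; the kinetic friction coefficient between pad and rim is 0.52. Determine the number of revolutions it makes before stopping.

I = ½MR² = (1/2)(26.5)(0.142)² = 0.2672 kg·m².
Friction force f = μN = (0.52)(32.7) = 17.00 N at the rim; torque magnitude τ = fR = 2.415 N·m, opposing ω.
|α| = τ/I = 2.415/0.2672 = 9.037 rad/s² (deceleration).
ω² = ω₀² − 2|α|θ with ω = 0 ⇒ θ = ω₀²/(2|α|) = 376.6 rad = 59.93 rev.

≈ 59.9 revolutions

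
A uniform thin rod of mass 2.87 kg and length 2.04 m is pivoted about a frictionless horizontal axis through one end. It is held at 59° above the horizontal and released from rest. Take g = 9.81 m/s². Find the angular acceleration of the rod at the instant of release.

α ≈ 3.72 rad/s²

About the pivot, I = (1/3)ML² = (1/3)(2.87)(2.04)² = 3.981 kg·m².
The weight acts at the center, a distance L/2 = 1.020 m from the pivot; τ = Mg(L/2) cos 59° = 14.79 N·m.
α = τ/I = 14.79/3.981 = 3.715 rad/s².
(Equivalently α = (3g/(2L)) cos 59° = 3.715 rad/s².)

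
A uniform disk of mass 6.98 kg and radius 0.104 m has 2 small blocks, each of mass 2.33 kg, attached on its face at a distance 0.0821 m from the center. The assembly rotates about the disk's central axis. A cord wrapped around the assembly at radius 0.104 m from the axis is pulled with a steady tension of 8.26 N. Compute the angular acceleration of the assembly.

α ≈ 12.4 rad/s²

I_disk = ½MR² = ½(6.98)(0.104)² = 0.03775 kg·m².
I_blocks = 2·m·r² = 2(2.33)(0.0821)² = 0.03141 kg·m².
Total I = 0.06916 kg·m².
τ = F r = (8.26)(0.104) = 0.8590 N·m.
α = τ/I = 0.8590/0.06916 = 12.42 rad/s².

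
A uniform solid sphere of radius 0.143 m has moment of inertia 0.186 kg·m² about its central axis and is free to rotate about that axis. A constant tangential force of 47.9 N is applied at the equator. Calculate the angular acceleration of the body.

τ = F R = (47.9)(0.143) = 6.850 N·m.
From τ = Iα: α = 6.850/0.1860 = 36.83 rad/s².

α ≈ 36.8 rad/s²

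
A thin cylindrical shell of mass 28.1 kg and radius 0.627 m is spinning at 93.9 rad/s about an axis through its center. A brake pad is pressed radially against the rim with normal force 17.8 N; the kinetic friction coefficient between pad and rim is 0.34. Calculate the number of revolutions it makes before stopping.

I = MR² = (28.1)(0.627)² = 11.05 kg·m².
Friction force f = μN = (0.34)(17.8) = 6.052 N at the rim; torque magnitude τ = fR = 3.795 N·m, opposing ω.
|α| = τ/I = 3.795/11.05 = 0.3435 rad/s² (deceleration).
ω² = ω₀² − 2|α|θ with ω = 0 ⇒ θ = ω₀²/(2|α|) = 12830 rad = 2043 rev.

≈ 2040 revolutions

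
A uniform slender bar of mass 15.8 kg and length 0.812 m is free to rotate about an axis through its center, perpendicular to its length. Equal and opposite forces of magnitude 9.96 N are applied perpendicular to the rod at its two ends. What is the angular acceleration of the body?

α ≈ 9.32 rad/s²

I = (1/12)ML² = (1/12)(15.8)(0.812)² = 0.8681 kg·m².
The couple gives τ = F·(L/2) + F·(L/2) = F L = (9.96)(0.812) = 8.088 N·m.
From τ = Iα: α = 8.088/0.8681 = 9.316 rad/s².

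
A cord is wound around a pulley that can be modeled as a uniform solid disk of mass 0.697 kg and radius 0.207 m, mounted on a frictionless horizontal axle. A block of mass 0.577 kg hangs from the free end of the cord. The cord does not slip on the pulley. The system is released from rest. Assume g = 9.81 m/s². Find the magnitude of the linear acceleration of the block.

I = ½MR² = (1/2)(0.697)(0.207)² = 0.01493 kg·m².
Block: mg − T = ma. Pulley: TR = Iα. No-slip: a = αR, so T = (I/R²)a = 0.3485·a.
Then mg = (m + 0.3485)a, so a = (0.577)(9.81)/(0.577 + 0.3485) = 6.116 m/s².

a ≈ 6.12 m/s²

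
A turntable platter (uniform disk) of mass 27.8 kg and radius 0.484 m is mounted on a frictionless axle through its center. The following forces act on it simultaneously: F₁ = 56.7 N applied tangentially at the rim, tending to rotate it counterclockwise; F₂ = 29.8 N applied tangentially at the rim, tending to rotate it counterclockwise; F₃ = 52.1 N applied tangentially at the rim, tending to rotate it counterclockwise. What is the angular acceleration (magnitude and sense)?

I = ½MR² = (1/2)(27.8)(0.484)² = 3.256 kg·m².
Taking counterclockwise as positive: τ₁ = +(56.7)(0.484) = +27.44 N·m; τ₂ = +(29.8)(0.484) = +14.42 N·m; τ₃ = +(52.1)(0.484) = +25.22 N·m.
Net torque τ = 67.08 N·m.
α = τ/I = 67.08/3.256 = 20.60 rad/s².

α ≈ 20.6 rad/s², counterclockwise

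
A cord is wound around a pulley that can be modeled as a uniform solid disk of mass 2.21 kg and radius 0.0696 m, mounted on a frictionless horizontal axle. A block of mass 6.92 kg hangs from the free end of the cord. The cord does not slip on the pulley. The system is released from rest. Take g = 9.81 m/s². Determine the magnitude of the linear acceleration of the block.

I = ½MR² = (1/2)(2.21)(0.0696)² = 0.005353 kg·m².
Block: mg − T = ma. Pulley: TR = Iα. No-slip: a = αR, so T = (I/R²)a = 1.105·a.
Then mg = (m + 1.105)a, so a = (6.92)(9.81)/(6.92 + 1.105) = 8.459 m/s².

a ≈ 8.46 m/s²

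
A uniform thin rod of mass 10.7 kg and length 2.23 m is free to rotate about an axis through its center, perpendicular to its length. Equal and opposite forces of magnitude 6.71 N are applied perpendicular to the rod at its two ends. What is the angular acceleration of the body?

α ≈ 3.37 rad/s²

I = (1/12)ML² = (1/12)(10.7)(2.23)² = 4.434 kg·m².
The couple gives τ = F·(L/2) + F·(L/2) = F L = (6.71)(2.23) = 14.96 N·m.
From τ = Iα: α = 14.96/4.434 = 3.375 rad/s².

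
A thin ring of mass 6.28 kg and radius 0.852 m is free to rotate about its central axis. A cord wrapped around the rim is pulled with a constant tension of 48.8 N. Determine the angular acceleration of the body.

I = MR² = (6.28)(0.852)² = 4.559 kg·m².
τ = F R = (48.8)(0.852) = 41.58 N·m.
From τ = Iα: α = 41.58/4.559 = 9.121 rad/s².

α ≈ 9.12 rad/s²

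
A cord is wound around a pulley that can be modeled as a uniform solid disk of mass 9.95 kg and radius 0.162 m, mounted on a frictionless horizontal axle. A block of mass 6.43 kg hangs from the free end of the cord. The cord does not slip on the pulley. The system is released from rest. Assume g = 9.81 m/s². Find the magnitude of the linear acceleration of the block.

I = ½MR² = (1/2)(9.95)(0.162)² = 0.1306 kg·m².
Block: mg − T = ma. Pulley: TR = Iα. No-slip: a = αR, so T = (I/R²)a = 4.975·a.
Then mg = (m + 4.975)a, so a = (6.43)(9.81)/(6.43 + 4.975) = 5.531 m/s².

a ≈ 5.53 m/s²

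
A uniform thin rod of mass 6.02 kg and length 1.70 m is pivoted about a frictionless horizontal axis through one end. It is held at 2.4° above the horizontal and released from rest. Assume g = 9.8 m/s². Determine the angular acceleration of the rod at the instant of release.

About the pivot, I = (1/3)ML² = (1/3)(6.02)(1.70)² = 5.799 kg·m².
The weight acts at the center, a distance L/2 = 0.8500 m from the pivot; τ = Mg(L/2) cos 2.4° = 50.10 N·m.
α = τ/I = 50.10/5.799 = 8.639 rad/s².
(Equivalently α = (3g/(2L)) cos 2.4° = 8.639 rad/s².)

α ≈ 8.64 rad/s²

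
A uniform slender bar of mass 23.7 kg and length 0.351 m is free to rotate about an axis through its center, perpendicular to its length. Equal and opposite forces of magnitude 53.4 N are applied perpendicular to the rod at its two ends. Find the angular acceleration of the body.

α ≈ 77.0 rad/s²

I = (1/12)ML² = (1/12)(23.7)(0.351)² = 0.2433 kg·m².
The couple gives τ = F·(L/2) + F·(L/2) = F L = (53.4)(0.351) = 18.74 N·m.
From τ = Iα: α = 18.74/0.2433 = 77.03 rad/s².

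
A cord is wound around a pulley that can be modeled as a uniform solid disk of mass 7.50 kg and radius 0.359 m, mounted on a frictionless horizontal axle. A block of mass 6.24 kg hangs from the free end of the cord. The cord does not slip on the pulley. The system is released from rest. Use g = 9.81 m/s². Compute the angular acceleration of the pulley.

I = ½MR² = (1/2)(7.50)(0.359)² = 0.4833 kg·m².
Block: mg − T = ma. Pulley: TR = Iα. No-slip: a = αR, so T = (I/R²)a = 3.750·a.
Then mg = (m + 3.750)a, so a = (6.24)(9.81)/(6.24 + 3.750) = 6.128 m/s².
α = a/R = 6.128/0.359 = 17.07 rad/s².

α ≈ 17.1 rad/s²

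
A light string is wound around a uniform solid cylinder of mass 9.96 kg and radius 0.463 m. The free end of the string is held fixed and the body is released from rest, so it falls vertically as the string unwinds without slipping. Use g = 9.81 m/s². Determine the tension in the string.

T ≈ 32.6 N

Translation: Mg − T = Ma. Rotation about the center: TR = Iα with I = ½MR².
With a = αR: T = (I/R²)a = (1/2)M a, so Mg = (1 + 0.5000)Ma.
a = g/(1 + 0.5000) = 9.81/1.500 = 6.540 m/s².
T = 0.5000·M·a = (0.5000)(9.96)(6.540) = 32.57 N.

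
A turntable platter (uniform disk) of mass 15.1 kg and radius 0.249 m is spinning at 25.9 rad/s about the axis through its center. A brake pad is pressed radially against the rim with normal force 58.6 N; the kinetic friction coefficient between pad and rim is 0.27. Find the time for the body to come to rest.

I = ½MR² = (1/2)(15.1)(0.249)² = 0.4681 kg·m².
Friction force f = μN = (0.27)(58.6) = 15.82 N at the rim; torque magnitude τ = fR = 3.940 N·m, opposing ω.
|α| = τ/I = 3.940/0.4681 = 8.416 rad/s² (deceleration).
0 = ω₀ − |α|t ⇒ t = ω₀/|α| = 25.9/8.416 = 3.077 s.

t ≈ 3.08 s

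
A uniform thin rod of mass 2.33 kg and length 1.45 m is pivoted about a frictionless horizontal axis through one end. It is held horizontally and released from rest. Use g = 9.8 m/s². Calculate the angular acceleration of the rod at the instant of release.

α ≈ 10.1 rad/s²

About the pivot, I = (1/3)ML² = (1/3)(2.33)(1.45)² = 1.633 kg·m².
The weight acts at the center, a distance L/2 = 0.7250 m from the pivot; τ = Mg(L/2) = 16.55 N·m.
α = τ/I = 16.55/1.633 = 10.14 rad/s².
(Equivalently α = (3g/(2L)) = 10.14 rad/s².)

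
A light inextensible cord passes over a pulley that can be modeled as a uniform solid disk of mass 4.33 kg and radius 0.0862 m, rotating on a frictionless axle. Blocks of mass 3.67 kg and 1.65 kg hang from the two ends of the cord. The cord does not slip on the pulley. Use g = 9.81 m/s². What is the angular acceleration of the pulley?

α ≈ 30.7 rad/s²

I = ½MR² = (1/2)(4.33)(0.0862)² = 0.01609 kg·m².
Heavier block: m₁g − T₁ = m₁a. Lighter block: T₂ − m₂g = m₂a.
Pulley: (T₁ − T₂)R = Iα = I(a/R), so T₁ − T₂ = (I/R²)a = (1/2)M_p a = 2.165·a.
Adding the three: (m₁ − m₂)g = (m₁ + m₂ + 2.165)a, so a = (3.67 − 1.65)(9.81)/(3.67 + 1.65 + 2.165) = 2.647 m/s².
α = a/R = 2.647/0.0862 = 30.71 rad/s².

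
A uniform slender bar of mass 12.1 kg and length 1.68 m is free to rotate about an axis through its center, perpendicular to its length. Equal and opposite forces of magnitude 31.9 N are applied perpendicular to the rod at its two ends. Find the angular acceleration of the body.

α ≈ 18.8 rad/s²

I = (1/12)ML² = (1/12)(12.1)(1.68)² = 2.846 kg·m².
The couple gives τ = F·(L/2) + F·(L/2) = F L = (31.9)(1.68) = 53.59 N·m.
From τ = Iα: α = 53.59/2.846 = 18.83 rad/s².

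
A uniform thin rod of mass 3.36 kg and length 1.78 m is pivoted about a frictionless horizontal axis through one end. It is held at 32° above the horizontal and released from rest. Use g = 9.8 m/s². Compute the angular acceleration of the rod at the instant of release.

About the pivot, I = (1/3)ML² = (1/3)(3.36)(1.78)² = 3.549 kg·m².
The weight acts at the center, a distance L/2 = 0.8900 m from the pivot; τ = Mg(L/2) cos 32° = 24.85 N·m.
α = τ/I = 24.85/3.549 = 7.004 rad/s².

α ≈ 7.00 rad/s²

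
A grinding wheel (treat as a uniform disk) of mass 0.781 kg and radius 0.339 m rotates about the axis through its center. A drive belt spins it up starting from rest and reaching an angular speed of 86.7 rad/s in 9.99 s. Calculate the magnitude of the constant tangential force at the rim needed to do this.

F ≈ 1.15 N

I = ½MR² = (1/2)(0.781)(0.339)² = 0.04488 kg·m².
α = Δω/Δt = (86.7 − 0)/9.99 = 8.679 rad/s².
The required torque is τ = Iα = (0.04488)(8.679) = 0.3895 N·m.
A tangential force at the rim gives τ = FR, so F = τ/R = 0.3895/0.339 = 1.149 N.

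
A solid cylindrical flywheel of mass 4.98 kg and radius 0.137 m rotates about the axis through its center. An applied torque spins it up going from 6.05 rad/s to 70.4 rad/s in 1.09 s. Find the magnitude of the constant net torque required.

I = ½MR² = (1/2)(4.98)(0.137)² = 0.04673 kg·m².
α = Δω/Δt = (70.4 − 6.05)/1.09 = 59.04 rad/s².
τ = Iα = (0.04673)(59.04) = 2.759 N·m.

τ ≈ 2.76 N·m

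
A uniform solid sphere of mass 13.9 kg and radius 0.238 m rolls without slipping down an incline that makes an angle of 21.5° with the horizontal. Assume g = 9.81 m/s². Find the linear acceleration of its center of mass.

Translation along the incline: Mg sinθ − f = Ma.
Rotation about the center: fR = Iα with I = (2/5)MR². No-slip gives a = αR, so f = (I/R²)a = (2/5)M a.
Substituting: Mg sinθ = (1 + 0.4000)Ma, so a = g sinθ/(1 + 0.4000) = (9.81) sin 21.5° / 1.400 = 2.568 m/s².

a ≈ 2.57 m/s²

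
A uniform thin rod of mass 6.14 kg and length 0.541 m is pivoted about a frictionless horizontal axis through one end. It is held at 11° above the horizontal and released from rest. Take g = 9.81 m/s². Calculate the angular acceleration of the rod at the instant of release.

α ≈ 26.7 rad/s²

About the pivot, I = (1/3)ML² = (1/3)(6.14)(0.541)² = 0.5990 kg·m².
The weight acts at the center, a distance L/2 = 0.2705 m from the pivot; τ = Mg(L/2) cos 11° = 15.99 N·m.
α = τ/I = 15.99/0.5990 = 26.70 rad/s².
(Equivalently α = (3g/(2L)) cos 11° = 26.70 rad/s².)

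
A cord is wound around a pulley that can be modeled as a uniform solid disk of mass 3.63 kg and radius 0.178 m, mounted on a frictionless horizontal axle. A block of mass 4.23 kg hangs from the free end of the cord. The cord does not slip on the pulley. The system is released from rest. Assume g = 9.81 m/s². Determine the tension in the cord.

T ≈ 12.5 N

I = ½MR² = (1/2)(3.63)(0.178)² = 0.05751 kg·m².
Block: mg − T = ma. Pulley: TR = Iα. No-slip: a = αR, so T = (I/R²)a = 1.815·a.
Then mg = (m + 1.815)a, so a = (4.23)(9.81)/(4.23 + 1.815) = 6.865 m/s².
T = 1.815·a = 12.46 N.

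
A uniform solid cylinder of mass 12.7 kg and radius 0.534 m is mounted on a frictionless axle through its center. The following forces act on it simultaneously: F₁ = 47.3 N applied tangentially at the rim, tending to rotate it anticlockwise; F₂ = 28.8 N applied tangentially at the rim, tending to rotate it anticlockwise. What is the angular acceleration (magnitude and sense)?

α ≈ 22.4 rad/s², anticlockwise

I = ½MR² = (1/2)(12.7)(0.534)² = 1.811 kg·m².
Taking anticlockwise as positive: τ₁ = +(47.3)(0.534) = +25.26 N·m; τ₂ = +(28.8)(0.534) = +15.38 N·m.
Net torque τ = 40.64 N·m.
α = τ/I = 40.64/1.811 = 22.44 rad/s².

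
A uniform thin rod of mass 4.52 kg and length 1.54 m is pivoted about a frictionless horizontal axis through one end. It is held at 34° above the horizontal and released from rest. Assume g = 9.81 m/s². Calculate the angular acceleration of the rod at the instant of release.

α ≈ 7.92 rad/s²

About the pivot, I = (1/3)ML² = (1/3)(4.52)(1.54)² = 3.573 kg·m².
The weight acts at the center, a distance L/2 = 0.7700 m from the pivot; τ = Mg(L/2) cos 34° = 28.31 N·m.
α = τ/I = 28.31/3.573 = 7.922 rad/s².
(Equivalently α = (3g/(2L)) cos 34° = 7.922 rad/s².)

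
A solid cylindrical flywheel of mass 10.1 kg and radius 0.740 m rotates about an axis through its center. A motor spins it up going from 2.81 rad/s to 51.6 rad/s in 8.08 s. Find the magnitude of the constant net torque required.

I = ½MR² = (1/2)(10.1)(0.740)² = 2.765 kg·m².
α = Δω/Δt = (51.6 − 2.81)/8.08 = 6.038 rad/s².
τ = Iα = (2.765)(6.038) = 16.70 N·m.

τ ≈ 16.7 N·m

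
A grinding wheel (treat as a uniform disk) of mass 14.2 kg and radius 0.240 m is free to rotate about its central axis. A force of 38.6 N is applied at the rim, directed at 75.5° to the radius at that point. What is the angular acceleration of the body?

I = ½MR² = (1/2)(14.2)(0.240)² = 0.4090 kg·m².
Only the tangential component produces torque: τ = F R sinθ = (38.6)(0.240) sin 75.5° = 8.969 N·m.
From τ = Iα: α = 8.969/0.4090 = 21.93 rad/s².

α ≈ 21.9 rad/s²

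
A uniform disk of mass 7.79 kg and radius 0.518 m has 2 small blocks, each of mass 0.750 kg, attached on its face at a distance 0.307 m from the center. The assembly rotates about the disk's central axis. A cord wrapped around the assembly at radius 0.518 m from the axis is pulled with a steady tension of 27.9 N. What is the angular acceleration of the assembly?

α ≈ 12.2 rad/s²

I_disk = ½MR² = ½(7.79)(0.518)² = 1.045 kg·m².
I_blocks = 2·m·r² = 2(0.750)(0.307)² = 0.1414 kg·m².
Total I = 1.186 kg·m².
τ = F r = (27.9)(0.518) = 14.45 N·m.
α = τ/I = 14.45/1.186 = 12.18 rad/s².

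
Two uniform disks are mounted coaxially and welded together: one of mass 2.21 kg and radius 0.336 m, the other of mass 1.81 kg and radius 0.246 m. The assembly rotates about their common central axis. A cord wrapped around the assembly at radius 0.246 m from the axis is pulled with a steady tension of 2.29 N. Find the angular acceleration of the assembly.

I = ½M₁R₁² + ½M₂R₂² = ½(2.21)(0.336)² + ½(1.81)(0.246)² = 0.1795 kg·m².
τ = F r = (2.29)(0.246) = 0.5633 N·m.
α = τ/I = 0.5633/0.1795 = 3.138 rad/s².

α ≈ 3.14 rad/s²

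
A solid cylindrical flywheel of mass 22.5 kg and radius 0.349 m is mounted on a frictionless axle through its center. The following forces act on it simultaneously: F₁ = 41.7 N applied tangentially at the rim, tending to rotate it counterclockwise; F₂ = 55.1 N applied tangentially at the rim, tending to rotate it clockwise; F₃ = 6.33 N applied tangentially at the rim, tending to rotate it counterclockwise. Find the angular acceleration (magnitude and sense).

I = ½MR² = (1/2)(22.5)(0.349)² = 1.370 kg·m².
Taking counterclockwise as positive: τ₁ = +(41.7)(0.349) = +14.55 N·m; τ₂ = −(55.1)(0.349) = −19.23 N·m; τ₃ = +(6.33)(0.349) = +2.209 N·m.
Net torque τ = -2.467 N·m.
α = τ/I = -2.467/1.370 = -1.801 rad/s².

α ≈ 1.80 rad/s², clockwise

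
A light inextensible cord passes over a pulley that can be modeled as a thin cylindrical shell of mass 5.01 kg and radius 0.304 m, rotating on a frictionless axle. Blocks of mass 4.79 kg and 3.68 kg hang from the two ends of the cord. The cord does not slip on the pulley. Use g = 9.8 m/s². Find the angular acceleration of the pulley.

α ≈ 2.65 rad/s²

I = MR² = (5.01)(0.304)² = 0.4630 kg·m².
Heavier block: m₁g − T₁ = m₁a. Lighter block: T₂ − m₂g = m₂a.
Pulley: (T₁ − T₂)R = Iα = I(a/R), so T₁ − T₂ = (I/R²)a = 1·M_p a = 5.010·a.
Adding the three: (m₁ − m₂)g = (m₁ + m₂ + 5.010)a, so a = (4.79 − 3.68)(9.8)/(4.79 + 3.68 + 5.010) = 0.8070 m/s².
α = a/R = 0.8070/0.304 = 2.655 rad/s².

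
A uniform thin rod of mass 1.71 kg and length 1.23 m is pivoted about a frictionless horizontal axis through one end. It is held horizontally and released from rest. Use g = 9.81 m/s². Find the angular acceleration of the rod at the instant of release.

About the pivot, I = (1/3)ML² = (1/3)(1.71)(1.23)² = 0.8624 kg·m².
The weight acts at the center, a distance L/2 = 0.6150 m from the pivot; τ = Mg(L/2) = 10.32 N·m.
α = τ/I = 10.32/0.8624 = 11.96 rad/s².
(Equivalently α = (3g/(2L)) = 11.96 rad/s².)

α ≈ 12.0 rad/s²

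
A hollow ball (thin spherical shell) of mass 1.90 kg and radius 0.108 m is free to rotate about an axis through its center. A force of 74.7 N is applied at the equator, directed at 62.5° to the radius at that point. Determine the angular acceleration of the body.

α ≈ 484 rad/s²

I = (2/3)MR² = (2/3)(1.90)(0.108)² = 0.01477 kg·m².
Only the tangential component produces torque: τ = F R sinθ = (74.7)(0.108) sin 62.5° = 7.156 N·m.
From τ = Iα: α = 7.156/0.01477 = 484.4 rad/s².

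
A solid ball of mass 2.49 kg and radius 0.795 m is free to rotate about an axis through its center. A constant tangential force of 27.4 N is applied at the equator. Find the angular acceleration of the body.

α ≈ 34.6 rad/s²

I = (2/5)MR² = (2/5)(2.49)(0.795)² = 0.6295 kg·m².
τ = F R = (27.4)(0.795) = 21.78 N·m.
From τ = Iα: α = 21.78/0.6295 = 34.60 rad/s².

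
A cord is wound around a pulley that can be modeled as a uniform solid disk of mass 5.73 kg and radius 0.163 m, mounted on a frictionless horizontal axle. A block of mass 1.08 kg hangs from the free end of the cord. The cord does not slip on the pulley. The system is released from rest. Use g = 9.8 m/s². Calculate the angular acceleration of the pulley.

α ≈ 16.5 rad/s²

I = ½MR² = (1/2)(5.73)(0.163)² = 0.07612 kg·m².
Block: mg − T = ma. Pulley: TR = Iα. No-slip: a = αR, so T = (I/R²)a = 2.865·a.
Then mg = (m + 2.865)a, so a = (1.08)(9.8)/(1.08 + 2.865) = 2.683 m/s².
α = a/R = 2.683/0.163 = 16.46 rad/s².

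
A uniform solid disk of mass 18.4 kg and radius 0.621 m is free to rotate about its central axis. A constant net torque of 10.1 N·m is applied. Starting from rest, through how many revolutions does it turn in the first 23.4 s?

≈ 124 revolutions

I = ½MR² = (1/2)(18.4)(0.621)² = 3.548 kg·m².
α = τ/I = 10.1/3.548 = 2.847 rad/s².
θ = ½αt² = ½(2.847)(23.4)² = 779.4 rad.
Revolutions = θ/(2π) = 124.0.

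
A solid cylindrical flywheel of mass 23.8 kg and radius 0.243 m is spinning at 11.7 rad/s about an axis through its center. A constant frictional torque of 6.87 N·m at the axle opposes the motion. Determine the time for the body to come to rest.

I = ½MR² = (1/2)(23.8)(0.243)² = 0.7027 kg·m².
The net torque has magnitude 6.87 N·m, opposing ω.
|α| = τ/I = 6.870/0.7027 = 9.777 rad/s² (deceleration).
0 = ω₀ − |α|t ⇒ t = ω₀/|α| = 11.7/9.777 = 1.197 s.

t ≈ 1.20 s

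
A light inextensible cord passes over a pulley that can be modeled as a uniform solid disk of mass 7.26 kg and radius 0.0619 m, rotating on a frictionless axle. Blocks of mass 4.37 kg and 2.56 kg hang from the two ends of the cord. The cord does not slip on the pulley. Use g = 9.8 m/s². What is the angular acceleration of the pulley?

α ≈ 27.1 rad/s²

I = ½MR² = (1/2)(7.26)(0.0619)² = 0.01391 kg·m².
Heavier block: m₁g − T₁ = m₁a. Lighter block: T₂ − m₂g = m₂a.
Pulley: (T₁ − T₂)R = Iα = I(a/R), so T₁ − T₂ = (I/R²)a = (1/2)M_p a = 3.630·a.
Adding the three: (m₁ − m₂)g = (m₁ + m₂ + 3.630)a, so a = (4.37 − 2.56)(9.8)/(4.37 + 2.56 + 3.630) = 1.680 m/s².
α = a/R = 1.680/0.0619 = 27.14 rad/s².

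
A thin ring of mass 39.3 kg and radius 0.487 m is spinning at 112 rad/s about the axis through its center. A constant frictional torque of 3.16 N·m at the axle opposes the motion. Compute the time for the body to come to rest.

t ≈ 330 s

I = MR² = (39.3)(0.487)² = 9.321 kg·m².
The net torque has magnitude 3.16 N·m, opposing ω.
|α| = τ/I = 3.160/9.321 = 0.3390 rad/s² (deceleration).
0 = ω₀ − |α|t ⇒ t = ω₀/|α| = 112/0.3390 = 330.4 s.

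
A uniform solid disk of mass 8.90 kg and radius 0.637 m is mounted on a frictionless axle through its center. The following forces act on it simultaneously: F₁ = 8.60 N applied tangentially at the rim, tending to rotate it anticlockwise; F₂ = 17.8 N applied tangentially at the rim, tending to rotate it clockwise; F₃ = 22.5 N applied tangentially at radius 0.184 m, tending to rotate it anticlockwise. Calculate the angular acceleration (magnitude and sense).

α ≈ 0.953 rad/s², clockwise

I = ½MR² = (1/2)(8.90)(0.637)² = 1.806 kg·m².
Taking anticlockwise as positive: τ₁ = +(8.60)(0.637) = +5.478 N·m; τ₂ = −(17.8)(0.637) = −11.34 N·m; τ₃ = +(22.5)(0.184) = +4.140 N·m.
Net torque τ = -1.720 N·m.
α = τ/I = -1.720/1.806 = -0.9528 rad/s².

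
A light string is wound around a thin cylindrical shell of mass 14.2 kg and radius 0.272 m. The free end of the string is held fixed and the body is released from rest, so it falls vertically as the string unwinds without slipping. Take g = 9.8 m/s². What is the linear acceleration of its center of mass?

Translation: Mg − T = Ma. Rotation about the center: TR = Iα with I = MR².
With a = αR: T = (I/R²)a = M a, so Mg = (1 + 1.000)Ma.
a = g/(1 + 1.000) = 9.8/2.000 = 4.900 m/s².

a ≈ 4.90 m/s²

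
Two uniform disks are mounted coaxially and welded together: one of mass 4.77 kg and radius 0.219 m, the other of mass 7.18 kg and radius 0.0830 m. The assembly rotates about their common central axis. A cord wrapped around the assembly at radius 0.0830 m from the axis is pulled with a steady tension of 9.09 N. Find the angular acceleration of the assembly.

I = ½M₁R₁² + ½M₂R₂² = ½(4.77)(0.219)² + ½(7.18)(0.0830)² = 0.1391 kg·m².
τ = F r = (9.09)(0.0830) = 0.7545 N·m.
α = τ/I = 0.7545/0.1391 = 5.423 rad/s².

α ≈ 5.42 rad/s²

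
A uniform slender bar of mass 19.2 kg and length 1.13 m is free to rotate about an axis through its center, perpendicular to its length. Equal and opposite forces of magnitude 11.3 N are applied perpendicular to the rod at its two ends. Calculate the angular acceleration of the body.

I = (1/12)ML² = (1/12)(19.2)(1.13)² = 2.043 kg·m².
The couple gives τ = F·(L/2) + F·(L/2) = F L = (11.3)(1.13) = 12.77 N·m.
From τ = Iα: α = 12.77/2.043 = 6.250 rad/s².

α ≈ 6.25 rad/s²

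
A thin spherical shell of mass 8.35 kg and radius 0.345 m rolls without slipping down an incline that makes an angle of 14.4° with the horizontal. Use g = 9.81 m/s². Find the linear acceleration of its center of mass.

a ≈ 1.46 m/s²

Translation along the incline: Mg sinθ − f = Ma.
Rotation about the center: fR = Iα with I = (2/3)MR². No-slip gives a = αR, so f = (I/R²)a = (2/3)M a.
Substituting: Mg sinθ = (1 + 0.6667)Ma, so a = g sinθ/(1 + 0.6667) = (9.81) sin 14.4° / 1.667 = 1.464 m/s².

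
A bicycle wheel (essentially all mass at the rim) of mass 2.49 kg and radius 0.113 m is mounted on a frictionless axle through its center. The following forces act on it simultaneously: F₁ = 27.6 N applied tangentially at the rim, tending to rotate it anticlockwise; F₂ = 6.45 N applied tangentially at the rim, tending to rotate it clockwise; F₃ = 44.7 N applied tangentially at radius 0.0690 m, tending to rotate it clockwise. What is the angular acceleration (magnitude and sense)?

α ≈ 21.8 rad/s², clockwise

I = MR² = (2.49)(0.113)² = 0.03179 kg·m².
Taking anticlockwise as positive: τ₁ = +(27.6)(0.113) = +3.119 N·m; τ₂ = −(6.45)(0.113) = −0.7288 N·m; τ₃ = −(44.7)(0.0690) = −3.084 N·m.
Net torque τ = -0.6944 N·m.
α = τ/I = -0.6944/0.03179 = -21.84 rad/s².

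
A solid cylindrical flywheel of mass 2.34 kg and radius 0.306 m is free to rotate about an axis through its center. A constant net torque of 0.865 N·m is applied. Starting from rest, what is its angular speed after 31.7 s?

I = ½MR² = (1/2)(2.34)(0.306)² = 0.1096 kg·m².
α = τ/I = 0.865/0.1096 = 7.896 rad/s².
ω = ω₀ + αt = 0 + (7.896)(31.7) = 250.3 rad/s.

ω ≈ 250 rad/s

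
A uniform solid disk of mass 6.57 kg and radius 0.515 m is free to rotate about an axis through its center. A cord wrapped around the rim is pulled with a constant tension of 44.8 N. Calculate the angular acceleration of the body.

α ≈ 26.5 rad/s²

I = ½MR² = (1/2)(6.57)(0.515)² = 0.8713 kg·m².
τ = F R = (44.8)(0.515) = 23.07 N·m.
From τ = Iα: α = 23.07/0.8713 = 26.48 rad/s².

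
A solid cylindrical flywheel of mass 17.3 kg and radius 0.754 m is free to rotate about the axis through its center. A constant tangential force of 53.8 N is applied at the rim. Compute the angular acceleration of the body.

α ≈ 8.25 rad/s²

I = ½MR² = (1/2)(17.3)(0.754)² = 4.918 kg·m².
τ = F R = (53.8)(0.754) = 40.57 N·m.
From τ = Iα: α = 40.57/4.918 = 8.249 rad/s².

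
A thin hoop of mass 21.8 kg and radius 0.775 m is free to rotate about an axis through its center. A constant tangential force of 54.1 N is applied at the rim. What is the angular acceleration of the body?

α ≈ 3.20 rad/s²

I = MR² = (21.8)(0.775)² = 13.09 kg·m².
τ = F R = (54.1)(0.775) = 41.93 N·m.
Newton's second law for rotation, τ = Iα, gives α = τ/I = 41.93/13.09 = 3.202 rad/s².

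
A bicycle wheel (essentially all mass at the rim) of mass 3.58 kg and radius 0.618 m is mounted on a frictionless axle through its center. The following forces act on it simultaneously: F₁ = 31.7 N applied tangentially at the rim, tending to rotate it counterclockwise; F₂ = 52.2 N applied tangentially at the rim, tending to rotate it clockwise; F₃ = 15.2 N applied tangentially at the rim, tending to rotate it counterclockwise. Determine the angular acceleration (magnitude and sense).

α ≈ 2.40 rad/s², clockwise

I = MR² = (3.58)(0.618)² = 1.367 kg·m².
Taking counterclockwise as positive: τ₁ = +(31.7)(0.618) = +19.59 N·m; τ₂ = −(52.2)(0.618) = −32.26 N·m; τ₃ = +(15.2)(0.618) = +9.394 N·m.
Net torque τ = -3.275 N·m.
α = τ/I = -3.275/1.367 = -2.396 rad/s².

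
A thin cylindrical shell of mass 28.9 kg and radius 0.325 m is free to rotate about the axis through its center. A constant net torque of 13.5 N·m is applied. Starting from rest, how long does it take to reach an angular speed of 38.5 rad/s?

I = MR² = (28.9)(0.325)² = 3.053 kg·m².
α = τ/I = 13.5/3.053 = 4.423 rad/s².
ω = αt ⇒ t = ω/α = 38.5/4.423 = 8.705 s.

t ≈ 8.71 s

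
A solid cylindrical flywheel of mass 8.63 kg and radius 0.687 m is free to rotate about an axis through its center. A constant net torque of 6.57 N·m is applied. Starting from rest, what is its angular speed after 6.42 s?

I = ½MR² = (1/2)(8.63)(0.687)² = 2.037 kg·m².
α = τ/I = 6.57/2.037 = 3.226 rad/s².
ω = ω₀ + αt = 0 + (3.226)(6.42) = 20.71 rad/s.

ω ≈ 20.7 rad/s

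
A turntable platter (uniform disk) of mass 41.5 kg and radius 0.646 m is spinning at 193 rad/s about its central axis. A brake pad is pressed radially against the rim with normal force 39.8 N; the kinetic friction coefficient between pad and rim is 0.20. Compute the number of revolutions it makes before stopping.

I = ½MR² = (1/2)(41.5)(0.646)² = 8.659 kg·m².
Friction force f = μN = (0.20)(39.8) = 7.960 N at the rim; torque magnitude τ = fR = 5.142 N·m, opposing ω.
|α| = τ/I = 5.142/8.659 = 0.5938 rad/s² (deceleration).
ω² = ω₀² − 2|α|θ with ω = 0 ⇒ θ = ω₀²/(2|α|) = 31360 rad = 4992 rev.

≈ 4990 revolutions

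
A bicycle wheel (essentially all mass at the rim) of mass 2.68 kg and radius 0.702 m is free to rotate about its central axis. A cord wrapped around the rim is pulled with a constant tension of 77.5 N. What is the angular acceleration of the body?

I = MR² = (2.68)(0.702)² = 1.321 kg·m².
τ = F R = (77.5)(0.702) = 54.40 N·m.
From τ = Iα: α = 54.40/1.321 = 41.19 rad/s².

α ≈ 41.2 rad/s²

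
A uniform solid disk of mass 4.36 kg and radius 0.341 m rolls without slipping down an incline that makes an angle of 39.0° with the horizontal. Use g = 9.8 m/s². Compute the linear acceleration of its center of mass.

a ≈ 4.11 m/s²

Translation along the incline: Mg sinθ − f = Ma.
Rotation about the center: fR = Iα with I = ½MR². No-slip gives a = αR, so f = (I/R²)a = (1/2)M a.
Substituting: Mg sinθ = (1 + 0.5000)Ma, so a = g sinθ/(1 + 0.5000) = (9.8) sin 39.0° / 1.500 = 4.112 m/s².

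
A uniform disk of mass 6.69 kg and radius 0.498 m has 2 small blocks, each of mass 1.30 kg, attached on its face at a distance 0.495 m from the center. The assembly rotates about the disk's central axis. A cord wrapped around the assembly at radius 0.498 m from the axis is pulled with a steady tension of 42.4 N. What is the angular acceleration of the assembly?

I_disk = ½MR² = ½(6.69)(0.498)² = 0.8296 kg·m².
I_blocks = 2·m·r² = 2(1.30)(0.495)² = 0.6371 kg·m².
Total I = 1.467 kg·m².
τ = F r = (42.4)(0.498) = 21.12 N·m.
α = τ/I = 21.12/1.467 = 14.40 rad/s².

α ≈ 14.4 rad/s²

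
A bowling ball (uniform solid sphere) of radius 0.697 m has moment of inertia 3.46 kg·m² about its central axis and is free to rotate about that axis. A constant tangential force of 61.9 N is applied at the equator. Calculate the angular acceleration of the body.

α ≈ 12.5 rad/s²

τ = F R = (61.9)(0.697) = 43.14 N·m.
Newton's second law for rotation, τ = Iα, gives α = τ/I = 43.14/3.460 = 12.47 rad/s².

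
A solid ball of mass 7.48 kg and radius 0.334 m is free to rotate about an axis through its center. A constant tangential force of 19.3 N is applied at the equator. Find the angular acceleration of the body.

I = (2/5)MR² = (2/5)(7.48)(0.334)² = 0.3338 kg·m².
τ = F R = (19.3)(0.334) = 6.446 N·m.
Newton's second law for rotation, τ = Iα, gives α = τ/I = 6.446/0.3338 = 19.31 rad/s².

α ≈ 19.3 rad/s²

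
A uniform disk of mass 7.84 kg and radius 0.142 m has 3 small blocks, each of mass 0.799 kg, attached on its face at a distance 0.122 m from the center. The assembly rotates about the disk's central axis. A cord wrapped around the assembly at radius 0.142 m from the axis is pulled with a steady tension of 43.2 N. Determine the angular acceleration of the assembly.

α ≈ 53.5 rad/s²

I_disk = ½MR² = ½(7.84)(0.142)² = 0.07904 kg·m².
I_blocks = 3·m·r² = 3(0.799)(0.122)² = 0.03568 kg·m².
Total I = 0.1147 kg·m².
τ = F r = (43.2)(0.142) = 6.134 N·m.
α = τ/I = 6.134/0.1147 = 53.47 rad/s².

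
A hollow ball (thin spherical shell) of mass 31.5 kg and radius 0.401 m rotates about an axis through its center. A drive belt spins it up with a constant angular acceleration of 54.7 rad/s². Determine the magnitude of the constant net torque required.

I = (2/3)MR² = (2/3)(31.5)(0.401)² = 3.377 kg·m².
τ = Iα = (3.377)(54.70) = 184.7 N·m.

τ ≈ 185 N·m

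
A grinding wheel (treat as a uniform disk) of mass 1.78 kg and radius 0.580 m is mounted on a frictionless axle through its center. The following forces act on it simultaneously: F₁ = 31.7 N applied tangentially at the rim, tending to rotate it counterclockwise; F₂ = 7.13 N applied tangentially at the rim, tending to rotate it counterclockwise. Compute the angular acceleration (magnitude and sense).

α ≈ 75.2 rad/s², counterclockwise

I = ½MR² = (1/2)(1.78)(0.580)² = 0.2994 kg·m².
Taking counterclockwise as positive: τ₁ = +(31.7)(0.580) = +18.39 N·m; τ₂ = +(7.13)(0.580) = +4.135 N·m.
Net torque τ = 22.52 N·m.
α = τ/I = 22.52/0.2994 = 75.22 rad/s².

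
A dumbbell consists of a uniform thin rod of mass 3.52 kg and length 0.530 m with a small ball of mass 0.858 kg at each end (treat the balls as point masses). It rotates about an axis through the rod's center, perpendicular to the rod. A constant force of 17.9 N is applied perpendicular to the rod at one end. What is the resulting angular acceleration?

I_rod = (1/12)ML² = (1/12)(3.52)(0.530)² = 0.08240 kg·m².
I_balls = 2·m·(L/2)² = 2(0.858)(0.2650)² = 0.1205 kg·m².
Total I = 0.2029 kg·m².
τ = F·(L/2) = (17.9)(0.265) = 4.744 N·m.
α = τ/I = 4.744/0.2029 = 23.38 rad/s².

α ≈ 23.4 rad/s²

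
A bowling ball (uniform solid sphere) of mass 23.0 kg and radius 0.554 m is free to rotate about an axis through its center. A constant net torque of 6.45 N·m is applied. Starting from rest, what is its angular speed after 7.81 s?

ω ≈ 17.8 rad/s

I = (2/5)MR² = (2/5)(23.0)(0.554)² = 2.824 kg·m².
α = τ/I = 6.45/2.824 = 2.284 rad/s².
ω = ω₀ + αt = 0 + (2.284)(7.81) = 17.84 rad/s.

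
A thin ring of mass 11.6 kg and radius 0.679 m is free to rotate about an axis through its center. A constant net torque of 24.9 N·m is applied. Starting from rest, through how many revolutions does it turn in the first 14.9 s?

≈ 82.3 revolutions

I = MR² = (11.6)(0.679)² = 5.348 kg·m².
α = τ/I = 24.9/5.348 = 4.656 rad/s².
θ = ½αt² = ½(4.656)(14.9)² = 516.8 rad.
Revolutions = θ/(2π) = 82.26.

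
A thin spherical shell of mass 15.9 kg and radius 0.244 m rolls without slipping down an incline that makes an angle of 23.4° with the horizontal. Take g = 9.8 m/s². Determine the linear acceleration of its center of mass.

a ≈ 2.34 m/s²

Translation along the incline: Mg sinθ − f = Ma.
Rotation about the center: fR = Iα with I = (2/3)MR². No-slip gives a = αR, so f = (I/R²)a = (2/3)M a.
Substituting: Mg sinθ = (1 + 0.6667)Ma, so a = g sinθ/(1 + 0.6667) = (9.8) sin 23.4° / 1.667 = 2.335 m/s².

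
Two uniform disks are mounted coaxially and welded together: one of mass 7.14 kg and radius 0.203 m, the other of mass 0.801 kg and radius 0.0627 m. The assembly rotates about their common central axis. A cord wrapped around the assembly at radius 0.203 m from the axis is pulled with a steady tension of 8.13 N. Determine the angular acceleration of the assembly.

α ≈ 11.1 rad/s²

I = ½M₁R₁² + ½M₂R₂² = ½(7.14)(0.203)² + ½(0.801)(0.0627)² = 0.1487 kg·m².
τ = F r = (8.13)(0.203) = 1.650 N·m.
α = τ/I = 1.650/0.1487 = 11.10 rad/s².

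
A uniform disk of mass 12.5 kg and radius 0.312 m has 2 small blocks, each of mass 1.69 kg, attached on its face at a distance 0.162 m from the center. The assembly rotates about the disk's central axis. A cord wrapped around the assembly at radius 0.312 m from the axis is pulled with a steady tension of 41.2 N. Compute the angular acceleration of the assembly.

α ≈ 18.4 rad/s²

I_disk = ½MR² = ½(12.5)(0.312)² = 0.6084 kg·m².
I_blocks = 2·m·r² = 2(1.69)(0.162)² = 0.08870 kg·m².
Total I = 0.6971 kg·m².
τ = F r = (41.2)(0.312) = 12.85 N·m.
α = τ/I = 12.85/0.6971 = 18.44 rad/s².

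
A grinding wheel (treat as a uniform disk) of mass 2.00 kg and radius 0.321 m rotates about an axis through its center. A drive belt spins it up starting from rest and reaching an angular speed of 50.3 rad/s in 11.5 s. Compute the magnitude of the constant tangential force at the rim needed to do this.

F ≈ 1.40 N

I = ½MR² = (1/2)(2.00)(0.321)² = 0.1030 kg·m².
α = Δω/Δt = (50.3 − 0)/11.5 = 4.374 rad/s².
The required torque is τ = Iα = (0.1030)(4.374) = 0.4507 N·m.
A tangential force at the rim gives τ = FR, so F = τ/R = 0.4507/0.321 = 1.404 N.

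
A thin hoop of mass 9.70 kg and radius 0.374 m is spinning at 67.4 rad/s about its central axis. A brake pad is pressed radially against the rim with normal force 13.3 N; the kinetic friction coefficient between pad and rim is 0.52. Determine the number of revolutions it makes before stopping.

≈ 190 revolutions

I = MR² = (9.70)(0.374)² = 1.357 kg·m².
Friction force f = μN = (0.52)(13.3) = 6.916 N at the rim; torque magnitude τ = fR = 2.587 N·m, opposing ω.
|α| = τ/I = 2.587/1.357 = 1.906 rad/s² (deceleration).
ω² = ω₀² − 2|α|θ with ω = 0 ⇒ θ = ω₀²/(2|α|) = 1191 rad = 189.6 rev.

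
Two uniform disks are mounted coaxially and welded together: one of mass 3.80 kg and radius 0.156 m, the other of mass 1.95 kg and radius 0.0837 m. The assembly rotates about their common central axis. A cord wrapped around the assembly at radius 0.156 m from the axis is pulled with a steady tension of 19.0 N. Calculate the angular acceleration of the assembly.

α ≈ 55.9 rad/s²

I = ½M₁R₁² + ½M₂R₂² = ½(3.80)(0.156)² + ½(1.95)(0.0837)² = 0.05307 kg·m².
τ = F r = (19.0)(0.156) = 2.964 N·m.
α = τ/I = 2.964/0.05307 = 55.85 rad/s².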